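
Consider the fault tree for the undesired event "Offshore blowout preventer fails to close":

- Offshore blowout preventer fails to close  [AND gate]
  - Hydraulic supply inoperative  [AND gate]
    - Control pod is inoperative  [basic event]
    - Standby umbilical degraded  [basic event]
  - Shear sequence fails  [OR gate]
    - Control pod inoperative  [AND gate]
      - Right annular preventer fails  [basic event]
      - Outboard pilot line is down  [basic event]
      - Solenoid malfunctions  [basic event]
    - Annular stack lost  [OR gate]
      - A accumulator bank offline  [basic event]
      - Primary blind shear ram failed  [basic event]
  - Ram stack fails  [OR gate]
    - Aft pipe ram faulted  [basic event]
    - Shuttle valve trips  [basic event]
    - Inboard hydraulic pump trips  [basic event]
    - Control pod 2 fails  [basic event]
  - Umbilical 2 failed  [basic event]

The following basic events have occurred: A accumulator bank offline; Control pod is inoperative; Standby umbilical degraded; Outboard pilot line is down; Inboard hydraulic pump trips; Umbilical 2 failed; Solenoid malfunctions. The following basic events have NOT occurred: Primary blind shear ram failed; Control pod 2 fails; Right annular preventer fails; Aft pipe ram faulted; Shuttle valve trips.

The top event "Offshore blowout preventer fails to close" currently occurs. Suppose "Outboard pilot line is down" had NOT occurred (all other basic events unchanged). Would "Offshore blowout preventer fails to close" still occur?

Yes

Counterfactual: set "Outboard pilot line is down" to not occurred.
Hydraulic supply inoperative [AND]: Control pod is inoperative=occurs, Standby umbilical degraded=occurs → all inputs occur → occurs.
Control pod inoperative [AND]: Right annular preventer fails=not, Outboard pilot line is down=not, Solenoid malfunctions=occurs → not all inputs occur → does not occur.
Annular stack lost [OR]: A accumulator bank offline=occurs, Primary blind shear ram failed=not → at least one input occurs → occurs.
Shear sequence fails [OR]: Control pod inoperative=not, Annular stack lost=occurs → at least one input occurs → occurs.
Ram stack fails [OR]: Aft pipe ram faulted=not, Shuttle valve trips=not, Inboard hydraulic pump trips=occurs, Control pod 2 fails=not → at least one input occurs → occurs.
Offshore blowout preventer fails to close [AND]: Hydraulic supply inoperative=occurs, Shear sequence fails=occurs, Ram stack fails=occurs, Umbilical 2 failed=occurs → all inputs occur → occurs.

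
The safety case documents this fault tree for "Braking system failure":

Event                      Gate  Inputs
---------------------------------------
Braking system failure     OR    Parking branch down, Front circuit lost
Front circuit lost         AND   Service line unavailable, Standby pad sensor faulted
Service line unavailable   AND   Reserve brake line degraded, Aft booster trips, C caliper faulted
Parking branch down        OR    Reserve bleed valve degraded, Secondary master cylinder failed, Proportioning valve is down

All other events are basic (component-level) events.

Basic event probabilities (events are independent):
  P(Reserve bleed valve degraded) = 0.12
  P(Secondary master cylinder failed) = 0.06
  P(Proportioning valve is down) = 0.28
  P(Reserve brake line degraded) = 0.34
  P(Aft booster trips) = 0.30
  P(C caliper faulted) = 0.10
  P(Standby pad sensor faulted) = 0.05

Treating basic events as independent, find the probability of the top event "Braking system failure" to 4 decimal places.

P(Parking branch down) [OR] = 1 − (1−0.12) × (1−0.06) × (1−0.28) = 0.404416
P(Service line unavailable) [AND] = 0.34 × 0.30 × 0.10 = 0.010200
P(Front circuit lost) [AND] = 0.010200 × 0.05 = 0.000510
P(Braking system failure) [OR] = 1 − (1−0.404416) × (1−0.000510) = 0.404720
Rounded to 4 decimal places: P(Braking system failure) ≈ 0.4047.

0.4047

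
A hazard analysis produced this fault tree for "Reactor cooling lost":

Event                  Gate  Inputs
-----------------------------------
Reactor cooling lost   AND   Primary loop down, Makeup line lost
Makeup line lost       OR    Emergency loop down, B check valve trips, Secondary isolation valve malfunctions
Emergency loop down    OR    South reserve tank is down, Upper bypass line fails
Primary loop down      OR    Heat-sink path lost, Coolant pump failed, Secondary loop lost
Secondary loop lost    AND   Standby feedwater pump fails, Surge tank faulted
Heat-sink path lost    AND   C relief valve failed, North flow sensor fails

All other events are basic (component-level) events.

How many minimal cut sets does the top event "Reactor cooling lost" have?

Heat-sink path lost [AND]: one cut set from each child combined → 1 × 1 = 1 cut set(s).
Secondary loop lost [AND]: one cut set from each child combined → 1 × 1 = 1 cut set(s).
Primary loop down [OR]: union of children's cut sets → 3 cut set(s).
Emergency loop down [OR]: union of children's cut sets → 2 cut set(s).
Makeup line lost [OR]: union of children's cut sets → 4 cut set(s).
Reactor cooling lost [AND]: one cut set from each child combined → 3 × 4 = 12 cut set(s).

12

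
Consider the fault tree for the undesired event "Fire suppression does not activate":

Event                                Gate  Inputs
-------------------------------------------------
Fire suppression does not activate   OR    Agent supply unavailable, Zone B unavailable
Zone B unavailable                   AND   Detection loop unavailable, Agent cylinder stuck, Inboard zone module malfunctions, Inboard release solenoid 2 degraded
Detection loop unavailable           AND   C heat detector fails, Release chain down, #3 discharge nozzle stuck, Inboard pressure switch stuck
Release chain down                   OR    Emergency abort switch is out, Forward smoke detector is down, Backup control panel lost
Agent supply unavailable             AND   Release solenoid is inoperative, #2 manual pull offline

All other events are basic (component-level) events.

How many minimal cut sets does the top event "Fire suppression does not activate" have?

Agent supply unavailable [AND]: one cut set from each child combined → 1 × 1 = 1 cut set(s).
Release chain down [OR]: union of children's cut sets → 3 cut set(s).
Detection loop unavailable [AND]: one cut set from each child combined → 1 × 3 × 1 × 1 = 3 cut set(s).
Zone B unavailable [AND]: one cut set from each child combined → 3 × 1 × 1 × 1 = 3 cut set(s).
Fire suppression does not activate [OR]: union of children's cut sets → 4 cut set(s).
Minimal cut sets: {#2 manual pull offline, Release solenoid is inoperative}; {#3 discharge nozzle stuck, Agent cylinder stuck, C heat detector fails, Emergency abort switch is out, Inboard pressure switch stuck, Inboard release solenoid 2 degraded, Inboard zone module malfunctions}; {#3 discharge nozzle stuck, Agent cylinder stuck, C heat detector fails, Forward smoke detector is down, Inboard pressure switch stuck, Inboard release solenoid 2 degraded, Inboard zone module malfunctions}; {#3 discharge nozzle stuck, Agent cylinder stuck, Backup control panel lost, C heat detector fails, Inboard pressure switch stuck, Inboard release solenoid 2 degraded, Inboard zone module malfunctions}.

4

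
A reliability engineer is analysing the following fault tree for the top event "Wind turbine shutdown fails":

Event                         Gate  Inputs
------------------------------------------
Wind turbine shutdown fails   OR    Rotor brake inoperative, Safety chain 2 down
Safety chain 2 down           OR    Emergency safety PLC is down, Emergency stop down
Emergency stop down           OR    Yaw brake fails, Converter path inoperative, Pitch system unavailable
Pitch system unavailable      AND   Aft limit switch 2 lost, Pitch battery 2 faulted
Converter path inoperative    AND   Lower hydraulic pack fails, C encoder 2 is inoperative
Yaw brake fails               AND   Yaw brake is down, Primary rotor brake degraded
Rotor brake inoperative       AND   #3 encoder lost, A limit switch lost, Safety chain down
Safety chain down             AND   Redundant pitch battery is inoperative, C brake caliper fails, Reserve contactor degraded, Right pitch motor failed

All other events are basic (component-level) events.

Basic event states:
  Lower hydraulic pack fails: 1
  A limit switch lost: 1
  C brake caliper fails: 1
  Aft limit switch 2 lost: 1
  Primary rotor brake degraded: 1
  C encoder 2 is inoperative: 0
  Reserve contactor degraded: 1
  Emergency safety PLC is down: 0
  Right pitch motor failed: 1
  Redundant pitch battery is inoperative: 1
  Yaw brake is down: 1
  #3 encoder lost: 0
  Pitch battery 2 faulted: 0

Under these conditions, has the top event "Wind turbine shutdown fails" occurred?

Safety chain down [AND]: Redundant pitch battery is inoperative=occurs, C brake caliper fails=occurs, Reserve contactor degraded=occurs, Right pitch motor failed=occurs → all inputs occur → occurs.
Rotor brake inoperative [AND]: #3 encoder lost=not, A limit switch lost=occurs, Safety chain down=occurs → not all inputs occur → does not occur.
Yaw brake fails [AND]: Yaw brake is down=occurs, Primary rotor brake degraded=occurs → all inputs occur → occurs.
Converter path inoperative [AND]: Lower hydraulic pack fails=occurs, C encoder 2 is inoperative=not → not all inputs occur → does not occur.
Pitch system unavailable [AND]: Aft limit switch 2 lost=occurs, Pitch battery 2 faulted=not → not all inputs occur → does not occur.
Emergency stop down [OR]: Yaw brake fails=occurs, Converter path inoperative=not, Pitch system unavailable=not → at least one input occurs → occurs.
Safety chain 2 down [OR]: Emergency safety PLC is down=not, Emergency stop down=occurs → at least one input occurs → occurs.
Wind turbine shutdown fails [OR]: Rotor brake inoperative=not, Safety chain 2 down=occurs → at least one input occurs → occurs.

Yes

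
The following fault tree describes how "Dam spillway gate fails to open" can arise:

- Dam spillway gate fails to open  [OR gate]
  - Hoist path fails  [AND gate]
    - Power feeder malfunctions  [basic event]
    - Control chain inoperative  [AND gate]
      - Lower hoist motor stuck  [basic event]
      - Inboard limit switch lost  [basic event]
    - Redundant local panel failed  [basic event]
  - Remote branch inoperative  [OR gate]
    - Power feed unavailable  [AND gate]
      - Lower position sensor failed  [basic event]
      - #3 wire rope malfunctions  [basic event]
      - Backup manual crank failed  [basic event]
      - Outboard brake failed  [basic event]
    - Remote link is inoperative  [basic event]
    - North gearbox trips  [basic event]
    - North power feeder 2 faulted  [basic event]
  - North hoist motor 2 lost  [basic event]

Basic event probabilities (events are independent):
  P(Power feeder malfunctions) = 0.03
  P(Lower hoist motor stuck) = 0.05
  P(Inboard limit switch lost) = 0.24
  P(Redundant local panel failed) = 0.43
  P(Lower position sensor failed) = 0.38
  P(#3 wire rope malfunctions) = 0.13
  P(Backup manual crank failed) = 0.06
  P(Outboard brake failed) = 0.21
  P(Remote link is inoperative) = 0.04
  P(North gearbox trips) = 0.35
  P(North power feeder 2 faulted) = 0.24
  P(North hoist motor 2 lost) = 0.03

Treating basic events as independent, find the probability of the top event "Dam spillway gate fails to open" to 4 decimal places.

0.5403

P(Control chain inoperative) [AND] = 0.05 × 0.24 = 0.012000
P(Hoist path fails) [AND] = 0.03 × 0.012000 × 0.43 = 0.000155
P(Power feed unavailable) [AND] = 0.38 × 0.13 × 0.06 × 0.21 = 0.000622
P(Remote branch inoperative) [OR] = 1 − (1−0.000622) × (1−0.04) × (1−0.35) × (1−0.24) = 0.526055
P(Dam spillway gate fails to open) [OR] = 1 − (1−0.000155) × (1−0.526055) × (1−0.03) = 0.540345
Rounded to 4 decimal places: P(Dam spillway gate fails to open) ≈ 0.5403.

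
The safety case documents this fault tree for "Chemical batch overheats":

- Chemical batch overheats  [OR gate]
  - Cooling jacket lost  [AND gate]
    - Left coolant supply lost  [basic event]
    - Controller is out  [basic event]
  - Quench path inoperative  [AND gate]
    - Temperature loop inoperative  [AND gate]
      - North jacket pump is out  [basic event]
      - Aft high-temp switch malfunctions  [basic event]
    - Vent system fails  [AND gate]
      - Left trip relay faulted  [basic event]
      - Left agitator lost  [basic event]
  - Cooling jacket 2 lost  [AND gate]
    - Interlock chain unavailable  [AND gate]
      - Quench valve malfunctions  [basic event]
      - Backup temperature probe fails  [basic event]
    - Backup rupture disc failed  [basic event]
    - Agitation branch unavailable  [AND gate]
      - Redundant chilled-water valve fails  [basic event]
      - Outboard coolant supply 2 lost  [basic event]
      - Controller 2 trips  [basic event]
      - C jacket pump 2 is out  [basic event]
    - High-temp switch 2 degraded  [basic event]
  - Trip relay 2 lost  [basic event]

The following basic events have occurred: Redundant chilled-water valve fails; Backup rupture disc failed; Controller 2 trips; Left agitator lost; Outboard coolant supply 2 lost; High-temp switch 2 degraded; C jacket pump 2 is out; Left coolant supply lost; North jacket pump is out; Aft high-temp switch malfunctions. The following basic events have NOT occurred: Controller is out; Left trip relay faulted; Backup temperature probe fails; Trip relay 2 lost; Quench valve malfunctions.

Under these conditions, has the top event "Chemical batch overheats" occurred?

Cooling jacket lost [AND]: Left coolant supply lost=occurs, Controller is out=not → not all inputs occur → does not occur.
Temperature loop inoperative [AND]: North jacket pump is out=occurs, Aft high-temp switch malfunctions=occurs → all inputs occur → occurs.
Vent system fails [AND]: Left trip relay faulted=not, Left agitator lost=occurs → not all inputs occur → does not occur.
Quench path inoperative [AND]: Temperature loop inoperative=occurs, Vent system fails=not → not all inputs occur → does not occur.
Interlock chain unavailable [AND]: Quench valve malfunctions=not, Backup temperature probe fails=not → not all inputs occur → does not occur.
Agitation branch unavailable [AND]: Redundant chilled-water valve fails=occurs, Outboard coolant supply 2 lost=occurs, Controller 2 trips=occurs, C jacket pump 2 is out=occurs → all inputs occur → occurs.
Cooling jacket 2 lost [AND]: Interlock chain unavailable=not, Backup rupture disc failed=occurs, Agitation branch unavailable=occurs, High-temp switch 2 degraded=occurs → not all inputs occur → does not occur.
Chemical batch overheats [OR]: Cooling jacket lost=not, Quench path inoperative=not, Cooling jacket 2 lost=not, Trip relay 2 lost=not → no input occurs → does not occur.

No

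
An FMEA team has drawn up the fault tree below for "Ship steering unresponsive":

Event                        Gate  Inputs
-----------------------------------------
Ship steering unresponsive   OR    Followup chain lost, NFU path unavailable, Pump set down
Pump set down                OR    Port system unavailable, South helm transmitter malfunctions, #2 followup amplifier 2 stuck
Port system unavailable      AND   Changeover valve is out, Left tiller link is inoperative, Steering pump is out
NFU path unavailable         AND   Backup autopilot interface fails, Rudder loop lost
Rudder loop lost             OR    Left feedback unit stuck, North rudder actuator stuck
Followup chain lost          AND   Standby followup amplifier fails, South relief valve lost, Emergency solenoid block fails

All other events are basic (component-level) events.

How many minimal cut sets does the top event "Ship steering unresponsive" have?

6

Followup chain lost [AND]: one cut set from each child combined → 1 × 1 × 1 = 1 cut set(s).
Rudder loop lost [OR]: union of children's cut sets → 2 cut set(s).
NFU path unavailable [AND]: one cut set from each child combined → 1 × 2 = 2 cut set(s).
Port system unavailable [AND]: one cut set from each child combined → 1 × 1 × 1 = 1 cut set(s).
Pump set down [OR]: union of children's cut sets → 3 cut set(s).
Ship steering unresponsive [OR]: union of children's cut sets → 6 cut set(s).
Minimal cut sets: {Emergency solenoid block fails, South relief valve lost, Standby followup amplifier fails}; {Backup autopilot interface fails, Left feedback unit stuck}; {Backup autopilot interface fails, North rudder actuator stuck}; {Changeover valve is out, Left tiller link is inoperative, Steering pump is out}; {South helm transmitter malfunctions}; {#2 followup amplifier 2 stuck}.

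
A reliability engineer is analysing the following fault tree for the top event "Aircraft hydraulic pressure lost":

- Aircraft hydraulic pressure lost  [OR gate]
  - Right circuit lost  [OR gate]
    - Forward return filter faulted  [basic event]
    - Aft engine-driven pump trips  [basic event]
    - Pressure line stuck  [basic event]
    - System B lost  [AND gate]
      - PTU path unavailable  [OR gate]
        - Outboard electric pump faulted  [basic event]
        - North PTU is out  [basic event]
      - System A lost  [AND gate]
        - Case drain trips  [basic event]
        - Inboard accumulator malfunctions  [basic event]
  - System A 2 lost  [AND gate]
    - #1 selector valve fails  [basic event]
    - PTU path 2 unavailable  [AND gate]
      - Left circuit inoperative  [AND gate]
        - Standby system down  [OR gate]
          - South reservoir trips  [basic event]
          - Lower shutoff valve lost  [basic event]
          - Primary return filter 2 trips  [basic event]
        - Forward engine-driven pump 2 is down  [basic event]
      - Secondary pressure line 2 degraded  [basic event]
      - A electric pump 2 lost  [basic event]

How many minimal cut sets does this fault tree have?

8

PTU path unavailable [OR]: union of children's cut sets → 2 cut set(s).
System A lost [AND]: one cut set from each child combined → 1 × 1 = 1 cut set(s).
System B lost [AND]: one cut set from each child combined → 2 × 1 = 2 cut set(s).
Right circuit lost [OR]: union of children's cut sets → 5 cut set(s).
Standby system down [OR]: union of children's cut sets → 3 cut set(s).
Left circuit inoperative [AND]: one cut set from each child combined → 3 × 1 = 3 cut set(s).
PTU path 2 unavailable [AND]: one cut set from each child combined → 3 × 1 × 1 = 3 cut set(s).
System A 2 lost [AND]: one cut set from each child combined → 1 × 3 = 3 cut set(s).
Aircraft hydraulic pressure lost [OR]: union of children's cut sets → 8 cut set(s).
Minimal cut sets: {Forward return filter faulted}; {Aft engine-driven pump trips}; {Pressure line stuck}; {Case drain trips, Inboard accumulator malfunctions, Outboard electric pump faulted}; {Case drain trips, Inboard accumulator malfunctions, North PTU is out}; {#1 selector valve fails, A electric pump 2 lost, Forward engine-driven pump 2 is down, Secondary pressure line 2 degraded, South reservoir trips}; {#1 selector valve fails, A electric pump 2 lost, Forward engine-driven pump 2 is down, Lower shutoff valve lost, Secondary pressure line 2 degraded}; {#1 selector valve fails, A electric pump 2 lost, Forward engine-driven pump 2 is down, Primary return filter 2 trips, Secondary pressure line 2 degraded}.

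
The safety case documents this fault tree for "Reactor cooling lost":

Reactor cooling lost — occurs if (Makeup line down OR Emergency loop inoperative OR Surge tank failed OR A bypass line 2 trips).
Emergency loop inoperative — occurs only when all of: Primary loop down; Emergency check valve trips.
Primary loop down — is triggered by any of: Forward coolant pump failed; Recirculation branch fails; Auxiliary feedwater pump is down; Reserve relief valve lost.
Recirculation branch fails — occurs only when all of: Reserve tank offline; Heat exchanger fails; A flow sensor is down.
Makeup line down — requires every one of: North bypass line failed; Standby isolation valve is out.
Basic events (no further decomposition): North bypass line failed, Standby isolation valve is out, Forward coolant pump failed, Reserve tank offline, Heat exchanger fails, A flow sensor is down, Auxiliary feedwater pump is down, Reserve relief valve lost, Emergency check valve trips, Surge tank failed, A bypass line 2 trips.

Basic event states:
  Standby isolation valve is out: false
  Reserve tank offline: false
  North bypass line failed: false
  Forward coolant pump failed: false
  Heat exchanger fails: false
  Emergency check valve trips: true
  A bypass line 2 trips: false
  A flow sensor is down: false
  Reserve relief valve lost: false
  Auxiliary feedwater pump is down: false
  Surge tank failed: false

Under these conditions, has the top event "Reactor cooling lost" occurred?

No

Makeup line down [AND]: North bypass line failed=not, Standby isolation valve is out=not → not all inputs occur → does not occur.
Recirculation branch fails [AND]: Reserve tank offline=not, Heat exchanger fails=not, A flow sensor is down=not → not all inputs occur → does not occur.
Primary loop down [OR]: Forward coolant pump failed=not, Recirculation branch fails=not, Auxiliary feedwater pump is down=not, Reserve relief valve lost=not → no input occurs → does not occur.
Emergency loop inoperative [AND]: Primary loop down=not, Emergency check valve trips=occurs → not all inputs occur → does not occur.
Reactor cooling lost [OR]: Makeup line down=not, Emergency loop inoperative=not, Surge tank failed=not, A bypass line 2 trips=not → no input occurs → does not occur.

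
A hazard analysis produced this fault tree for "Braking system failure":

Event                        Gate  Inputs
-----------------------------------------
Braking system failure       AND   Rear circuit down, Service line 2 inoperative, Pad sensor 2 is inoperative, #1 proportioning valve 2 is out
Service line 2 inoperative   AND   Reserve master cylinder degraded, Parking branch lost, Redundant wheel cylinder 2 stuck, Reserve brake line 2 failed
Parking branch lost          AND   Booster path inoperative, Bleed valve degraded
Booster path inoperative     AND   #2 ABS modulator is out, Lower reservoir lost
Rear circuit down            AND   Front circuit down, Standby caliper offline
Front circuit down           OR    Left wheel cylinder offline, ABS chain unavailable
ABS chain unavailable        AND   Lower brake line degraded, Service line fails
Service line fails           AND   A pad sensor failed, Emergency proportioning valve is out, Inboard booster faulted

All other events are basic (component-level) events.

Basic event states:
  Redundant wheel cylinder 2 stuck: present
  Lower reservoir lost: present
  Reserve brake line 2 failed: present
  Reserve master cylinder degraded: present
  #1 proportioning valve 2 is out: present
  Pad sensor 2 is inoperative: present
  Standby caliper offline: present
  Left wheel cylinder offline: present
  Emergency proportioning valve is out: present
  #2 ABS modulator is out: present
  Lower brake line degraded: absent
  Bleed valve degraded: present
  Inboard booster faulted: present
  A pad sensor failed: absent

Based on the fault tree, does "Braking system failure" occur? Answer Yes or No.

Yes

Service line fails [AND]: A pad sensor failed=not, Emergency proportioning valve is out=occurs, Inboard booster faulted=occurs → not all inputs occur → does not occur.
ABS chain unavailable [AND]: Lower brake line degraded=not, Service line fails=not → not all inputs occur → does not occur.
Front circuit down [OR]: Left wheel cylinder offline=occurs, ABS chain unavailable=not → at least one input occurs → occurs.
Rear circuit down [AND]: Front circuit down=occurs, Standby caliper offline=occurs → all inputs occur → occurs.
Booster path inoperative [AND]: #2 ABS modulator is out=occurs, Lower reservoir lost=occurs → all inputs occur → occurs.
Parking branch lost [AND]: Booster path inoperative=occurs, Bleed valve degraded=occurs → all inputs occur → occurs.
Service line 2 inoperative [AND]: Reserve master cylinder degraded=occurs, Parking branch lost=occurs, Redundant wheel cylinder 2 stuck=occurs, Reserve brake line 2 failed=occurs → all inputs occur → occurs.
Braking system failure [AND]: Rear circuit down=occurs, Service line 2 inoperative=occurs, Pad sensor 2 is inoperative=occurs, #1 proportioning valve 2 is out=occurs → all inputs occur → occurs.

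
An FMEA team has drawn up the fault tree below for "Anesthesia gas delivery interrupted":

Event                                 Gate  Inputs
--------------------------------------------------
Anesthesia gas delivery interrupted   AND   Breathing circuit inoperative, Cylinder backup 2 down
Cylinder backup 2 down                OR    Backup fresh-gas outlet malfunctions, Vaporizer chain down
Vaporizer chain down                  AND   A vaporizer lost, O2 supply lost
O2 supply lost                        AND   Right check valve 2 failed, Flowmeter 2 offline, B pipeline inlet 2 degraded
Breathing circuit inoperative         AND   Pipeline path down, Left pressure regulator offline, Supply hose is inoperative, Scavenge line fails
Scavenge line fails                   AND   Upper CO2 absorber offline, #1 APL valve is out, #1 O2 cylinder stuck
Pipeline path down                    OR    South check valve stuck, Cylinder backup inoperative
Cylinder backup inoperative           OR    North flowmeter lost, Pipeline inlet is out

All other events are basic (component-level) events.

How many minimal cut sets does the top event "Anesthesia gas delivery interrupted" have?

6

Cylinder backup inoperative [OR]: union of children's cut sets → 2 cut set(s).
Pipeline path down [OR]: union of children's cut sets → 3 cut set(s).
Scavenge line fails [AND]: one cut set from each child combined → 1 × 1 × 1 = 1 cut set(s).
Breathing circuit inoperative [AND]: one cut set from each child combined → 3 × 1 × 1 × 1 = 3 cut set(s).
O2 supply lost [AND]: one cut set from each child combined → 1 × 1 × 1 = 1 cut set(s).
Vaporizer chain down [AND]: one cut set from each child combined → 1 × 1 = 1 cut set(s).
Cylinder backup 2 down [OR]: union of children's cut sets → 2 cut set(s).
Anesthesia gas delivery interrupted [AND]: one cut set from each child combined → 3 × 2 = 6 cut set(s).
Minimal cut sets: {#1 APL valve is out, #1 O2 cylinder stuck, Backup fresh-gas outlet malfunctions, Left pressure regulator offline, South check valve stuck, Supply hose is inoperative, Upper CO2 absorber offline}; {#1 APL valve is out, #1 O2 cylinder stuck, A vaporizer lost, B pipeline inlet 2 degraded, Flowmeter 2 offline, Left pressure regulator offline, Right check valve 2 failed, South check valve stuck, Supply hose is inoperative, Upper CO2 absorber offline}; {#1 APL valve is out, #1 O2 cylinder stuck, Backup fresh-gas outlet malfunctions, Left pressure regulator offline, North flowmeter lost, Supply hose is inoperative, Upper CO2 absorber offline}; {#1 APL valve is out, #1 O2 cylinder stuck, A vaporizer lost, B pipeline inlet 2 degraded, Flowmeter 2 offline, Left pressure regulator offline, North flowmeter lost, Right check valve 2 failed, Supply hose is inoperative, Upper CO2 absorber offline}; {#1 APL valve is out, #1 O2 cylinder stuck, Backup fresh-gas outlet malfunctions, Left pressure regulator offline, Pipeline inlet is out, Supply hose is inoperative, Upper CO2 absorber offline}; {#1 APL valve is out, #1 O2 cylinder stuck, A vaporizer lost, B pipeline inlet 2 degraded, Flowmeter 2 offline, Left pressure regulator offline, Pipeline inlet is out, Right check valve 2 failed, Supply hose is inoperative, Upper CO2 absorber offline}.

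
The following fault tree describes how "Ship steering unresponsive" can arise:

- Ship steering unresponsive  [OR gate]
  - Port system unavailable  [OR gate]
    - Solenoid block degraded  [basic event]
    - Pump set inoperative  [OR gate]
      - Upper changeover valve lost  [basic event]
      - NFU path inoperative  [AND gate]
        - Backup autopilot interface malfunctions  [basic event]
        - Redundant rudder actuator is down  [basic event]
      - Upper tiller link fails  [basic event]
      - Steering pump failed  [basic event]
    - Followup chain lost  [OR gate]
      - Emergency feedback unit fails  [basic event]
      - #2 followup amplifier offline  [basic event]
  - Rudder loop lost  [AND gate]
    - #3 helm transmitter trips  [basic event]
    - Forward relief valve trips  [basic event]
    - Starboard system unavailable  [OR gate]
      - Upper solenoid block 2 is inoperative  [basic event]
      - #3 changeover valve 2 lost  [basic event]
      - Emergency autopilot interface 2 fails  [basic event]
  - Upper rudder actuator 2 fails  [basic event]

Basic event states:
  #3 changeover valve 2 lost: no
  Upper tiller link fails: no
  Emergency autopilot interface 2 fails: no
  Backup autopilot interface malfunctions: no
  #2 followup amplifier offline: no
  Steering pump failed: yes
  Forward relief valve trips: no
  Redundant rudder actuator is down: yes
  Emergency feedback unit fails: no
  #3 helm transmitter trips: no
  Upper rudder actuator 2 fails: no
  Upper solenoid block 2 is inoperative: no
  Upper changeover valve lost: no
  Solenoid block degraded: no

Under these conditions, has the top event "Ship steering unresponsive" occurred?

NFU path inoperative [AND]: Backup autopilot interface malfunctions=not, Redundant rudder actuator is down=occurs → not all inputs occur → does not occur.
Pump set inoperative [OR]: Upper changeover valve lost=not, NFU path inoperative=not, Upper tiller link fails=not, Steering pump failed=occurs → at least one input occurs → occurs.
Followup chain lost [OR]: Emergency feedback unit fails=not, #2 followup amplifier offline=not → no input occurs → does not occur.
Port system unavailable [OR]: Solenoid block degraded=not, Pump set inoperative=occurs, Followup chain lost=not → at least one input occurs → occurs.
Starboard system unavailable [OR]: Upper solenoid block 2 is inoperative=not, #3 changeover valve 2 lost=not, Emergency autopilot interface 2 fails=not → no input occurs → does not occur.
Rudder loop lost [AND]: #3 helm transmitter trips=not, Forward relief valve trips=not, Starboard system unavailable=not → not all inputs occur → does not occur.
Ship steering unresponsive [OR]: Port system unavailable=occurs, Rudder loop lost=not, Upper rudder actuator 2 fails=not → at least one input occurs → occurs.

Yes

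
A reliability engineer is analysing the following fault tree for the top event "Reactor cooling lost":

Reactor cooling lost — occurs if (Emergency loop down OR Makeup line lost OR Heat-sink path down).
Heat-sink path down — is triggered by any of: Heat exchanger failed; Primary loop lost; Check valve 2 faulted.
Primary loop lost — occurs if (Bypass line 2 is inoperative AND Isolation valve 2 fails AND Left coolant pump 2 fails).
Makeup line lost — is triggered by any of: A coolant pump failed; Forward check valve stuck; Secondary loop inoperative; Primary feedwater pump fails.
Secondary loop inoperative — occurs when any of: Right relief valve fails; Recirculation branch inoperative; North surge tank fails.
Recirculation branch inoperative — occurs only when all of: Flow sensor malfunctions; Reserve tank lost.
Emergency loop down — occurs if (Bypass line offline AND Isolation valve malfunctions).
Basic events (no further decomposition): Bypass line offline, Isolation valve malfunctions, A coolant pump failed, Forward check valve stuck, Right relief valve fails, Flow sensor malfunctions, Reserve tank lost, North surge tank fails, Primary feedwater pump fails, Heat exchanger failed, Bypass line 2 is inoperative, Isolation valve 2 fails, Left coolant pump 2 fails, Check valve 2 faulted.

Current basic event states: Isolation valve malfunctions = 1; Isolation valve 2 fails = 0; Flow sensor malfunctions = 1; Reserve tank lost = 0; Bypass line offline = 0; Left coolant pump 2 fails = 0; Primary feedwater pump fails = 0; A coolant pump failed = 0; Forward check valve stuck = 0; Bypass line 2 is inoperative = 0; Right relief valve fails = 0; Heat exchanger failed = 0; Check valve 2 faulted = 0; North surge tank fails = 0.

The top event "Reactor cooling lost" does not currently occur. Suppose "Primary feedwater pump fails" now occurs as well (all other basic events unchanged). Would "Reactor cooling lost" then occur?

Yes

Counterfactual: set "Primary feedwater pump fails" to occurred.
Emergency loop down [AND]: Bypass line offline=not, Isolation valve malfunctions=occurs → not all inputs occur → does not occur.
Recirculation branch inoperative [AND]: Flow sensor malfunctions=occurs, Reserve tank lost=not → not all inputs occur → does not occur.
Secondary loop inoperative [OR]: Right relief valve fails=not, Recirculation branch inoperative=not, North surge tank fails=not → no input occurs → does not occur.
Makeup line lost [OR]: A coolant pump failed=not, Forward check valve stuck=not, Secondary loop inoperative=not, Primary feedwater pump fails=occurs → at least one input occurs → occurs.
Primary loop lost [AND]: Bypass line 2 is inoperative=not, Isolation valve 2 fails=not, Left coolant pump 2 fails=not → not all inputs occur → does not occur.
Heat-sink path down [OR]: Heat exchanger failed=not, Primary loop lost=not, Check valve 2 faulted=not → no input occurs → does not occur.
Reactor cooling lost [OR]: Emergency loop down=not, Makeup line lost=occurs, Heat-sink path down=not → at least one input occurs → occurs.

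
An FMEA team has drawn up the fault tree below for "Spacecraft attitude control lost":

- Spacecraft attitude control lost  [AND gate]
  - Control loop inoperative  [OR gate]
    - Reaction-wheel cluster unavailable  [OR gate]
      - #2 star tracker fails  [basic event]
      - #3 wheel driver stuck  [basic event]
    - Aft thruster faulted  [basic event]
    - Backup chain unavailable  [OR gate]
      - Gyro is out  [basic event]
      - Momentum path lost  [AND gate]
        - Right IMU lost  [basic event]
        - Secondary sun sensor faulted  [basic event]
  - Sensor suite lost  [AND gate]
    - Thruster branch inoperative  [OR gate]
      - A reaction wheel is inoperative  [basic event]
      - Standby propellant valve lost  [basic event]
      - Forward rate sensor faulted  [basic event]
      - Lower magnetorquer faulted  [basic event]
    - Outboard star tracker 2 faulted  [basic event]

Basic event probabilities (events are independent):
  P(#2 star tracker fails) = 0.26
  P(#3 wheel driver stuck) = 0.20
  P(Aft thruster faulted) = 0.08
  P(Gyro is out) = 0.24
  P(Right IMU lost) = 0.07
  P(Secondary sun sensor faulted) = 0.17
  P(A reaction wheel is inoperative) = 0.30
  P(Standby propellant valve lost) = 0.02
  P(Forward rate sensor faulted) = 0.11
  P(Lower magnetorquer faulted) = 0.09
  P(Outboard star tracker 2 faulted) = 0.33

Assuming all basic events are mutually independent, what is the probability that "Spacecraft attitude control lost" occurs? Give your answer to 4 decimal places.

P(Reaction-wheel cluster unavailable) [OR] = 1 − (1−0.26) × (1−0.20) = 0.408000
P(Momentum path lost) [AND] = 0.07 × 0.17 = 0.011900
P(Backup chain unavailable) [OR] = 1 − (1−0.24) × (1−0.011900) = 0.249044
P(Control loop inoperative) [OR] = 1 − (1−0.408000) × (1−0.08) × (1−0.249044) = 0.590999
P(Thruster branch inoperative) [OR] = 1 − (1−0.30) × (1−0.02) × (1−0.11) × (1−0.09) = 0.444409
P(Sensor suite lost) [AND] = 0.444409 × 0.33 = 0.146655
P(Spacecraft attitude control lost) [AND] = 0.590999 × 0.146655 = 0.086673
Rounded to 4 decimal places: P(Spacecraft attitude control lost) ≈ 0.0867.

0.0867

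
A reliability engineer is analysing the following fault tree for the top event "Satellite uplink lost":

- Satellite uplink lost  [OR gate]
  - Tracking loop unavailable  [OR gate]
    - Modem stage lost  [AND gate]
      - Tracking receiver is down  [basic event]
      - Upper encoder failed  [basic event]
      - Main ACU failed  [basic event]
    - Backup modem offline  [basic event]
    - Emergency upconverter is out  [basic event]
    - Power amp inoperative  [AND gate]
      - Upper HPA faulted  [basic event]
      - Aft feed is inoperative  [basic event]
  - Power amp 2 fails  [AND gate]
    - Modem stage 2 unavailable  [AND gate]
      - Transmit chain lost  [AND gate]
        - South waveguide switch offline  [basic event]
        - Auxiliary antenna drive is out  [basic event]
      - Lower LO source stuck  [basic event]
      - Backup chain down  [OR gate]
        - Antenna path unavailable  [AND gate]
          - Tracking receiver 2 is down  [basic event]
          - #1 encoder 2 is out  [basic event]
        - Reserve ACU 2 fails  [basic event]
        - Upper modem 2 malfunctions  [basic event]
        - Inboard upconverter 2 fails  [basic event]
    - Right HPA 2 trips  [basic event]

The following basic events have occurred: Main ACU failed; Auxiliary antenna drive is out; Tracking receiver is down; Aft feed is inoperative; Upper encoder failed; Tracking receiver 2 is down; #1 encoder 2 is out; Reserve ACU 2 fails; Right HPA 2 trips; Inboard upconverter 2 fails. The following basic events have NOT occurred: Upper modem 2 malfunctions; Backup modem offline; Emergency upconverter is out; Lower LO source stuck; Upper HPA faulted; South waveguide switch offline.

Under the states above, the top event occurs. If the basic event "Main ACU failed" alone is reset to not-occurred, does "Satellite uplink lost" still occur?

Counterfactual: set "Main ACU failed" to not occurred.
Modem stage lost [AND]: Tracking receiver is down=occurs, Upper encoder failed=occurs, Main ACU failed=not → not all inputs occur → does not occur.
Power amp inoperative [AND]: Upper HPA faulted=not, Aft feed is inoperative=occurs → not all inputs occur → does not occur.
Tracking loop unavailable [OR]: Modem stage lost=not, Backup modem offline=not, Emergency upconverter is out=not, Power amp inoperative=not → no input occurs → does not occur.
Transmit chain lost [AND]: South waveguide switch offline=not, Auxiliary antenna drive is out=occurs → not all inputs occur → does not occur.
Antenna path unavailable [AND]: Tracking receiver 2 is down=occurs, #1 encoder 2 is out=occurs → all inputs occur → occurs.
Backup chain down [OR]: Antenna path unavailable=occurs, Reserve ACU 2 fails=occurs, Upper modem 2 malfunctions=not, Inboard upconverter 2 fails=occurs → at least one input occurs → occurs.
Modem stage 2 unavailable [AND]: Transmit chain lost=not, Lower LO source stuck=not, Backup chain down=occurs → not all inputs occur → does not occur.
Power amp 2 fails [AND]: Modem stage 2 unavailable=not, Right HPA 2 trips=occurs → not all inputs occur → does not occur.
Satellite uplink lost [OR]: Tracking loop unavailable=not, Power amp 2 fails=not → no input occurs → does not occur.

No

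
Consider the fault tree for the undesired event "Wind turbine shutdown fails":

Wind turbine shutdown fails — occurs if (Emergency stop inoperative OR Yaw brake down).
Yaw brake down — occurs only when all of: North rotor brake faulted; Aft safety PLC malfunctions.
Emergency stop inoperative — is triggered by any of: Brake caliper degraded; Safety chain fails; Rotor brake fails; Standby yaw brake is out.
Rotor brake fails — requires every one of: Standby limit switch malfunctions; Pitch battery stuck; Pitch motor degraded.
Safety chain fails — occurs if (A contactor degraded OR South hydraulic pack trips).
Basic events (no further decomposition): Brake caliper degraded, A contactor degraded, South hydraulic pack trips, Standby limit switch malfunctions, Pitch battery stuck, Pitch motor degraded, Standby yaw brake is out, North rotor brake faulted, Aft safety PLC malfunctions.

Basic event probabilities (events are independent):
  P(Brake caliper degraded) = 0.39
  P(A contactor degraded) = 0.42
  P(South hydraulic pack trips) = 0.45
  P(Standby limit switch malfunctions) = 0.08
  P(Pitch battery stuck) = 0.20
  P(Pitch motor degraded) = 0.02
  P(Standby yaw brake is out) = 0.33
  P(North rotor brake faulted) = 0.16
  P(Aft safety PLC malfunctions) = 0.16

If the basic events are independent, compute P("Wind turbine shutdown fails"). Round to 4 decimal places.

0.8730

P(Safety chain fails) [OR] = 1 − (1−0.42) × (1−0.45) = 0.681000
P(Rotor brake fails) [AND] = 0.08 × 0.20 × 0.02 = 0.000320
P(Emergency stop inoperative) [OR] = 1 − (1−0.39) × (1−0.681000) × (1−0.000320) × (1−0.33) = 0.869666
P(Yaw brake down) [AND] = 0.16 × 0.16 = 0.025600
P(Wind turbine shutdown fails) [OR] = 1 − (1−0.869666) × (1−0.025600) = 0.873003
Rounded to 4 decimal places: P(Wind turbine shutdown fails) ≈ 0.8730.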